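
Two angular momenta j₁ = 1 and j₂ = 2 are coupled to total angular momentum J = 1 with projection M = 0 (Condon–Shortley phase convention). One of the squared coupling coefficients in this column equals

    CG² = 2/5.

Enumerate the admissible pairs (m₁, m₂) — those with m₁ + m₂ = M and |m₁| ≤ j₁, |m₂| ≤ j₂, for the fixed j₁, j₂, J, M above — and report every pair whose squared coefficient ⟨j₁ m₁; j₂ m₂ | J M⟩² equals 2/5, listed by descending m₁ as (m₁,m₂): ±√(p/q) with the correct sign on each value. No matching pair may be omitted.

Admissible pairs with m₁+m₂ = M = 0: (-1,1), (0,0), (1,-1)
  (m₁,m₂)=(1,-1): CG² = 3/10, CG = +√(3/10)
  (m₁,m₂)=(0,0): CG² = 2/5, CG = −√(2/5)   ← matches the target
  (m₁,m₂)=(-1,1): CG² = 3/10, CG = +√(3/10)
Pairs with CG² = 2/5: (0,0): −√(2/5)

(0,0): −√(2/5)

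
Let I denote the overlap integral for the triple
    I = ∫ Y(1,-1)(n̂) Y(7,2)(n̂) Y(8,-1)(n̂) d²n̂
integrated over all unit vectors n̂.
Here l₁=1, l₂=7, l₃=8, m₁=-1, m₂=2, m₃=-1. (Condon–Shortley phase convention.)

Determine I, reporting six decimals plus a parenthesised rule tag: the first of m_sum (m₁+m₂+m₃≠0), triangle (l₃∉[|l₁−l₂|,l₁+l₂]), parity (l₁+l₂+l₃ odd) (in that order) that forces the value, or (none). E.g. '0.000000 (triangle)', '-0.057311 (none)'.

m-sum 0 ✓  L=16 even ✓  6≤8≤8 ✓
Π(2lᵢ+1) = 3×15×17 = 765
triangle coeff Δ(1,7,8) = 1/2040
Σ_t [0,0]: t=0:+1/25401600 = 1/25401600
(3j)²=8/255 [(1 7 8; 0 0 0)], sign=+1
Σ_t [0,0]: t=0:+1/87091200 = 1/87091200
(3j)²=7/680 [(1 7 8; -1 2 -1)], sign=-1
⇒ 4πI² = 21/85
I = (-1)√(21/85/(4π)) = -0.14021525
No selection rule forces the value: the integral is nonzero (none).

-0.140215 (none)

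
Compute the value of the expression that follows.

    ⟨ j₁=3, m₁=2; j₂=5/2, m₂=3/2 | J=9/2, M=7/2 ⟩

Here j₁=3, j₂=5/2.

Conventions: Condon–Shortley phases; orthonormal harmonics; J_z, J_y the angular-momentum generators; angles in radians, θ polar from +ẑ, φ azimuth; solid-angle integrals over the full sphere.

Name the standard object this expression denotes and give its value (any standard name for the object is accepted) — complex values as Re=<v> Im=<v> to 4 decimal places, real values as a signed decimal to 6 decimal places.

Clebsch–Gordan coefficient, +√(1/99) ≈ +0.100504

This is a Clebsch–Gordan (vector-coupling) coefficient.
triangle: 1!*5!*4!/11! = 2880/39916800
(j±m)!: 5!*1!*4!*1!*8!*1! = 116121600
prefactor² = (2J+1)*Δ*N² = 921600/11
  k=0: +1/(0!*1!*1!*4!*4!*0!) = 1/576
  k=1: −1/(1!*0!*0!*3!*5!*1!) = -1/720
Σ = 1/2880  ⇒  CG² = 921600/11*(1/2880)² = 1/99
CG = +√(1/99) = +0.100504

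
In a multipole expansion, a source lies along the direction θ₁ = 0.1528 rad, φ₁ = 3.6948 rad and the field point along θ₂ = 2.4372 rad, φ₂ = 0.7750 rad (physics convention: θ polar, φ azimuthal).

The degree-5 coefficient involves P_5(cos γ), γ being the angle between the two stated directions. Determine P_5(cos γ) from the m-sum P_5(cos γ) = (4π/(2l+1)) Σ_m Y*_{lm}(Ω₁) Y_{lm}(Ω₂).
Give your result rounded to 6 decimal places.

Expand P_5 via completeness: Σ_{m} conj(Y_{5,m}) at Ω₁ times Y_{5,m} at Ω₂ —
  term(m=-5) = -0.000001+0.000002i   from Y*(Ω₁)=+0.000035-0.000014i, Y(Ω₂)=-0.039265+0.035381i
  term(m=-4) = -0.000097+0.000119i   from Y*(Ω₁)=-0.000466+0.000624i, Y(Ω₂)=+0.196505+0.008178i
  term(m=-3) = -0.002968+0.002329i   from Y*(Ω₁)=+0.000843-0.009467i, Y(Ω₂)=-0.271825-0.289336i
  term(m=-2) = -0.027188+0.012919i   from Y*(Ω₁)=+0.033551+0.066979i, Y(Ω₂)=-0.008356+0.401724i
  term(m=-1) = +0.003547-0.000800i   from Y*(Ω₁)=-0.305383-0.188582i, Y(Ω₂)=-0.007237+0.007088i
  term(m=+0) = +0.305652+0.000000i   from Y*(Ω₁)=+0.778654-0.000000i, Y(Ω₂)=+0.392538+0.000000i
  term(m=+1) = +0.003547+0.000800i   from Y*(Ω₁)=+0.305383-0.188582i, Y(Ω₂)=+0.007237+0.007088i
  term(m=+2) = -0.027188-0.012919i   from Y*(Ω₁)=+0.033551-0.066979i, Y(Ω₂)=-0.008356-0.401724i
  term(m=+3) = -0.002968-0.002329i   from Y*(Ω₁)=-0.000843-0.009467i, Y(Ω₂)=+0.271825-0.289336i
  term(m=+4) = -0.000097-0.000119i   from Y*(Ω₁)=-0.000466-0.000624i, Y(Ω₂)=+0.196505-0.008178i
  term(m=+5) = -0.000001-0.000002i   from Y*(Ω₁)=-0.000035-0.000014i, Y(Ω₂)=+0.039265+0.035381i
Accumulated sum +0.252238-0.000000i; after 4π/(2l+1) scaling, +0.288156-0.000000i ⇒ P_5 = 0.288156

0.288156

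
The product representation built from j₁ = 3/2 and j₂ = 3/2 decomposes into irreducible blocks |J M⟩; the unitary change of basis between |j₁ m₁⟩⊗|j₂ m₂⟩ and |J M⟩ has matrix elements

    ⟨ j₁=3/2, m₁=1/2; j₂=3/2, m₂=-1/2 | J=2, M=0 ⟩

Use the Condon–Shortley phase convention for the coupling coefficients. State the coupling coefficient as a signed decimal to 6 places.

+0.500000  (= +√(1/4))

√[5·1!2!2!/6! · 2!1!1!2!2!2!] = √(4/9)
  +(−1)^0/∏(0,1,1,1,1,1)! = 1  (running 1)
  +(−1)^1/∏(1,0,0,0,2,2)! = -1/4  (running 3/4)
⟨..|..⟩ = √(4/9)·(3/4) = +0.500000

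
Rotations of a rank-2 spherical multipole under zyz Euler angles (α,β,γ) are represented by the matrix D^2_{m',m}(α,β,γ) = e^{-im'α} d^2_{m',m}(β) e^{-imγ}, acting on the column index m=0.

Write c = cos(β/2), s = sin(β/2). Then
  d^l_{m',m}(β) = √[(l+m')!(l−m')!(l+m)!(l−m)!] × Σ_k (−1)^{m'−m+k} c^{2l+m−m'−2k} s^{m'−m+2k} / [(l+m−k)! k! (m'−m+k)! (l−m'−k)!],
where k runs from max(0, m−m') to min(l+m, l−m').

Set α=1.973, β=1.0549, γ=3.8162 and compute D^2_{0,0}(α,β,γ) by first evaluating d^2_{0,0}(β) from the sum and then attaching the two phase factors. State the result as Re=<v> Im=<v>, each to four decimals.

Split into d^2_{0,0}(β=1.0549) × two z-phases.
With c≡cos(β/2)=0.864093 and s≡sin(β/2)=0.503332, N=[2·2·2·2]^{1/2}=4.000000
k∈{0,1,2} keeps every argument non-negative
  k=0: (−1)^0·4.0000/(4)·0.8641^4·0.5033^0 = +0.557497
  k=1: (−1)^1·4.0000/(1)·0.8641^2·0.5033^2 = -0.756641
  k=2: (−1)^2·4.0000/(4)·0.8641^0·0.5033^4 = +0.064182
d^2_{0,0}(1.0549) = +0.557497 -0.756641 +0.064182 = -0.134961
Phases: e^{-i·(0)·1.9730}=+1.000000+0.000000i, e^{-i·(0)·3.8162}=+1.000000+0.000000i ⇒ D=-0.134961+0.000000i

Re=-0.1350 Im=0.0000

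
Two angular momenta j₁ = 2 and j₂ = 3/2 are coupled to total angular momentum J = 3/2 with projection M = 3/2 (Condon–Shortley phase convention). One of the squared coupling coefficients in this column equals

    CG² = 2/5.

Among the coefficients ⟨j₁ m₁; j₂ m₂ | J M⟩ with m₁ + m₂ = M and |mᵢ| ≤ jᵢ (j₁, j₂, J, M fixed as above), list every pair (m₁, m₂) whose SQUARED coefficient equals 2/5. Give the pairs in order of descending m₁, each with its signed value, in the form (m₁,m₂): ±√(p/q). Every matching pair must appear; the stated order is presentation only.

Admissible pairs with m₁+m₂ = M = 3/2: (0,3/2), (1,1/2), (2,-1/2)
  (m₁,m₂)=(2,-1/2): CG² = 2/5, CG = +√(2/5)   ← matches the target
  (m₁,m₂)=(1,1/2): CG² = 2/5, CG = −√(2/5)   ← matches the target
  (m₁,m₂)=(0,3/2): CG² = 1/5, CG = +√(1/5)
Pairs with CG² = 2/5: (2,-1/2): +√(2/5); (1,1/2): −√(2/5)

(2,-1/2): +√(2/5); (1,1/2): −√(2/5)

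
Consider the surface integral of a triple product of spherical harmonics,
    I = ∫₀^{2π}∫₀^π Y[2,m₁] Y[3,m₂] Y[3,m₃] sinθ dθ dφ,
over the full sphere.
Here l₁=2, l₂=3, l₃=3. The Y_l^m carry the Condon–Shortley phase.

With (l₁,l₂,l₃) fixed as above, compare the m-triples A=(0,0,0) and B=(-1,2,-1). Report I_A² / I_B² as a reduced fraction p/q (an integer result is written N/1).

Same 2,3,3: normalisation and zero-m 3j drop out of the ratio.
A: Δ: 2! 2! 4! / 9! → 1/3780; sum: t=0:+1/24 t=1:−1/4 t=2:+1/24 = -1/6; 3j²(2 3 3; 0 0 0) = Δ·Π!·Σ² = 4/105  (sign +1)
B: Δ: 2! 2! 4! / 9! → 1/3780; sum: t=1:−1/48 t=2:+1/12 = 1/16; 3j²(2 3 3; -1 2 -1) = Δ·Π!·Σ² = 1/28  (sign +1)
I_A²/I_B² = (4/105)/(1/28) = 16/15

16/15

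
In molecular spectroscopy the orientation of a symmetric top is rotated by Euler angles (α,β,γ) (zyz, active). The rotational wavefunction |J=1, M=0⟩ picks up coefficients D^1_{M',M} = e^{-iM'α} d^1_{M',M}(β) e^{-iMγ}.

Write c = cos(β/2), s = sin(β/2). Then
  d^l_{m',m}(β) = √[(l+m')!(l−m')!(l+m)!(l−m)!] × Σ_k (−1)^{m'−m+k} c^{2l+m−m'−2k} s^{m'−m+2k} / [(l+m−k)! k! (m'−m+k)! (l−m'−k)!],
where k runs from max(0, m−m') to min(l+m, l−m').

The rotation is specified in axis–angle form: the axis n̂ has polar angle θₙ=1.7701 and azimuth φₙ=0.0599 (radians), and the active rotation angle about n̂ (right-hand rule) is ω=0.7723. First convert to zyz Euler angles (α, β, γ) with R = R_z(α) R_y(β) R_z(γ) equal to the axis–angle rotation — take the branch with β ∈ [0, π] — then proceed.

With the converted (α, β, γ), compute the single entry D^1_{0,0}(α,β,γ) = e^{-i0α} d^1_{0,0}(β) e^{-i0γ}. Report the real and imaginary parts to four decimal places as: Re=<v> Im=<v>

Axis–angle → zyz. n̂ = (sinθₙcosφₙ, sinθₙsinφₙ, cosθₙ) = (+0.978447, +0.058679, -0.197987), ω = 0.7723.
R = I cosω + sinω [n̂]ₓ + (1−cosω) n̂n̂ᵀ gives
  R = [+0.987903, +0.154440, -0.014011; -0.121864, +0.717284, -0.686041; -0.095902, +0.679449, +0.727428]
β = atan2(√(R₁₃²+R₂₃²), R₃₃) = 0.756230; α = atan2(R₂₃, R₁₃) mod 2π = 4.691968; γ = atan2(R₃₂, −R₃₁) mod 2π = 1.430576
D^1_{0,0}(4.6920,0.7562,1.4306) = e^{-i·0·4.6920}·d^1_{0,0}(0.7562)·e^{-i·0·1.4306}. Compute d first:
Half-angle: c=0.929362, s=0.369169. N=√(1·1·1·1)=1.000000
Admissible k: 0..1 (factorial args all ≥0)
  k=0: (−1)^0·1.0000/(1)·0.9294^2·0.3692^0 = +0.863714
  k=1: (−1)^1·1.0000/(1)·0.9294^0·0.3692^2 = -0.136286
d^1_{0,0}(0.7562) = +0.863714 -0.136286 = +0.727428
Attach z-rotation phases: D = e^{-i(0)(4.6920)}·(+0.727428)·e^{-i(0)(1.4306)} = +0.727428+0.000000i

Re=0.7274 Im=0.0000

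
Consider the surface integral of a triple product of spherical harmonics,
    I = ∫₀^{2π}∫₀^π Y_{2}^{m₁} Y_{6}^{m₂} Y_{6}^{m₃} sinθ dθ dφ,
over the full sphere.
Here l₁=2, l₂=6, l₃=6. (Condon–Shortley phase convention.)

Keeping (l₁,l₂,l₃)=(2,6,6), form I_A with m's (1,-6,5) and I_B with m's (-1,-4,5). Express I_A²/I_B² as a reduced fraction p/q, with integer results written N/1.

22/27

Same 2,6,6: normalisation and zero-m 3j drop out of the ratio.
A: Δ: 2! 2! 10! / 15! → 1/90090; sum: t=0:+1/7257600 = 1/7257600; 3j²(2 6 6; 1 -6 5) = Δ·Π!·Σ² = 11/455  (sign -1)
B: Δ: 2! 2! 10! / 15! → 1/90090; sum: t=1:−1/725760 t=2:+1/7257600 = -1/806400; 3j²(2 6 6; -1 -4 5) = Δ·Π!·Σ² = 27/910  (sign +1)
I_A²/I_B² = (11/455)/(27/910) = 22/27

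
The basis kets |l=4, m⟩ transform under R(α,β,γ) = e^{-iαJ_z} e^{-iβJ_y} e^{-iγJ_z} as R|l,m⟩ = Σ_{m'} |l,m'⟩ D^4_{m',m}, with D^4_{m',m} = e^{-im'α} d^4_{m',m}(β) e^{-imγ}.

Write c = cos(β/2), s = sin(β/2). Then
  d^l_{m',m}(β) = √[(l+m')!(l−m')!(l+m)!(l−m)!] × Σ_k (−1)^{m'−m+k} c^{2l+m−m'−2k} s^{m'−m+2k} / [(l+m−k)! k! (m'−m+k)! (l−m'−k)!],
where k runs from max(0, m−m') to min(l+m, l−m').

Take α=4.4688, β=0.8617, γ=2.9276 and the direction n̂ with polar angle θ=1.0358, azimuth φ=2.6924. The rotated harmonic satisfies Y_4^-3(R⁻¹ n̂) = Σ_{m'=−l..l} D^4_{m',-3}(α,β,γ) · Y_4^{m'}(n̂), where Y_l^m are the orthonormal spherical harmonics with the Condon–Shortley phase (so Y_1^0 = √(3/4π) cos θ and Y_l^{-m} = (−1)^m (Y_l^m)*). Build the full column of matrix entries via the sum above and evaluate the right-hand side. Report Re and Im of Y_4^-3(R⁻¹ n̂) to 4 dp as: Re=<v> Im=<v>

Need the full column D^4_{m',-3} for m'=−4..4 at α=4.4688, β=0.8617, γ=2.9276.
cos(β/2)=0.908611, sin(β/2)=0.417643
d^4_{-4,-3}: single k=1 term ⇒ +0.603944;  D = +0.027493+0.603318i
d^4_{-3,-3}: k∈[0..1] ⇒ +0.464541 -0.687032 = -0.222491;  D = +0.218142+0.043777i
d^4_{-2,-3}: k∈[0..1] ⇒ -0.798943 +0.506398 = -0.292545;  D = -0.125040+0.264476i
d^4_{-1,-3}: k∈[0..1] ⇒ +0.779021 -0.274317 = +0.504704;  D = +0.390779+0.319402i
d^4_{0,-3}: k∈[0..1] ⇒ -0.533790 +0.112778 = -0.421012;  D = +0.337194-0.252094i
d^4_{1,-3}: k∈[0..1] ⇒ +0.274317 -0.034774 = +0.239543;  D = -0.092927-0.220784i
d^4_{2,-3}: k∈[0..1] ⇒ -0.106991 +0.007535 = -0.099456;  D = -0.098267+0.015334i
d^4_{3,-3}: k∈[0..1] ⇒ +0.030668 -0.000926 = +0.029742;  D = -0.002637+0.029625i
d^4_{4,-3}: single k=0 term ⇒ -0.005696;  D = +0.005384+0.001859i
Y_4^{m'}(θ=1.0358,φ=2.6924) and Σ D·Y over m':
  (+0.0275+0.6033i)·(-0.0543+0.2362i)  (+0.2181+0.0438i)·(-0.0899-0.3962i)  (-0.1250+0.2645i)·(+0.1264+0.1587i)  (+0.3908+0.3194i)·(+0.2206+0.1064i)  (+0.3372-0.2521i)·(-0.2574+0.0000i)  (-0.0929-0.2208i)·(-0.2206+0.1064i)  (-0.0983+0.0153i)·(+0.1264-0.1587i)  (-0.0026+0.0296i)·(+0.0899-0.3962i)  (+0.0054+0.0019i)·(-0.0543-0.2362i)
Y_4^-3(R⁻¹ n̂) = -0.192956+0.132570i

Re=-0.1930 Im=0.1326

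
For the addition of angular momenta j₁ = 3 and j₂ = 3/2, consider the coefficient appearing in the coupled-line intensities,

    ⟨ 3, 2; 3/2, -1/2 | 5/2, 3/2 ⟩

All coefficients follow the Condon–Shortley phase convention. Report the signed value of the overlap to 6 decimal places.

+√(1/14) ≈ +0.267261

√[6·2!4!1!/8! · 5!1!1!2!4!1!] = √(288/7)
  +(−1)^0/∏(0,2,1,1,3,0)! = 1/12  (running 1/12)
  +(−1)^1/∏(1,1,0,0,4,1)! = -1/24  (running 1/24)
⟨..|..⟩ = √(288/7)·(1/24) = +0.267261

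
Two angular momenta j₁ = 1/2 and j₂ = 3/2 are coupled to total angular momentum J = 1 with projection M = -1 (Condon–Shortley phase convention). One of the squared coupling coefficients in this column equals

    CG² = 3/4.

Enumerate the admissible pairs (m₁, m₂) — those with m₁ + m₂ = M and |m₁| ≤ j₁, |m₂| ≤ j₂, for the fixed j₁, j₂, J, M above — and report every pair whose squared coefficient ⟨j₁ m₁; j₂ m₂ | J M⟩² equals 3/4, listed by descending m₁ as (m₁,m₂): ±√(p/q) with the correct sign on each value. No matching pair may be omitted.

(1/2,-3/2): +√(3/4)

Admissible pairs with m₁+m₂ = M = -1: (-1/2,-1/2), (1/2,-3/2)
  (m₁,m₂)=(1/2,-3/2): CG² = 3/4, CG = +√(3/4)   ← matches the target
  (m₁,m₂)=(-1/2,-1/2): CG² = 1/4, CG = −√(1/4)
Pairs with CG² = 3/4: (1/2,-3/2): +√(3/4)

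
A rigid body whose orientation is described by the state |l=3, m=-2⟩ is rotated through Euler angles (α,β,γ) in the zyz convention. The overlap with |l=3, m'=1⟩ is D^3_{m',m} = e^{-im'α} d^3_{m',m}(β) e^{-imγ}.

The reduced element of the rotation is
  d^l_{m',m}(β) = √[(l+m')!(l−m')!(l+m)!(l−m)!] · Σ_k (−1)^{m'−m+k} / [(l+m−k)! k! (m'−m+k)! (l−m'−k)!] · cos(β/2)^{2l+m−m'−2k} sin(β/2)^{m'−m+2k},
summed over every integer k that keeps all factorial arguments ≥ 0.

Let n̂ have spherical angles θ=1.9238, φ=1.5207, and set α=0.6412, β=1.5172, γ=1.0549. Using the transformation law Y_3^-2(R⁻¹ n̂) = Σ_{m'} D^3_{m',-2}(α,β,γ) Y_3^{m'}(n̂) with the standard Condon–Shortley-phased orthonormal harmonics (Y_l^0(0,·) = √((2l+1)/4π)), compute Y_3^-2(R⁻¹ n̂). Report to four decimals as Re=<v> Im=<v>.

Re=0.3924 Im=-0.0274

Need the full column D^3_{m',-2} for m'=−3..3 at α=0.6412, β=1.5172, γ=1.0549.
cos(β/2)=0.725800, sin(β/2)=0.687906
d^3_{-3,-2}: single k=1 term ⇒ +0.339382;  D = -0.213134-0.264110i
d^3_{-2,-2}: k∈[0..1] ⇒ +0.146184 -0.656592 = -0.510408;  D = +0.494463+0.126577i
d^3_{-1,-2}: k∈[0..1] ⇒ -0.438140 +0.787169 = +0.349028;  D = -0.322741+0.132888i
d^3_{0,-2}: k∈[0..1] ⇒ +0.719260 -0.646116 = +0.073144;  D = -0.037544+0.062774i
d^3_{1,-2}: k∈[0..1] ⇒ -0.787169 +0.353559 = -0.433609;  D = -0.044236-0.431347i
d^3_{2,-2}: k∈[0..1] ⇒ +0.589821 -0.105968 = +0.483853;  D = +0.327468+0.356200i
d^3_{3,-2}: single k=0 term ⇒ -0.273866;  D = -0.269132-0.050700i
Y_3^{m'}(θ=1.9238,φ=1.5207) and Σ D·Y over m':
  (-0.2131-0.2641i)·(-0.0516+0.3408i)  (+0.4945+0.1266i)·(+0.3095+0.0311i)  (-0.3227+0.1329i)·(-0.0061+0.1219i)  (-0.0375+0.0628i)·(+0.3099+0.0000i)  (-0.0442-0.4313i)·(+0.0061+0.1219i)  (+0.3275+0.3562i)·(+0.3095-0.0311i)  (-0.2691-0.0507i)·(+0.0516+0.3408i)
Y_3^-2(R⁻¹ n̂) = +0.392400-0.027438i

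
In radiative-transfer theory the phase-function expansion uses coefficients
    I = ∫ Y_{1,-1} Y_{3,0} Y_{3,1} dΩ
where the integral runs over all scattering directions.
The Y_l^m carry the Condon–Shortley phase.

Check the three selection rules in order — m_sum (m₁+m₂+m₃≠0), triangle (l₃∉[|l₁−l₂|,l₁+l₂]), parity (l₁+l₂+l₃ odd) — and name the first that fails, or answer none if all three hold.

parity

Σmᵢ = 0  ✓
l₃∈[|l₁−l₂|,l₁+l₂]=[2,4], have l₃=3  ✓
Σlᵢ = 7 ⇒ odd  ✗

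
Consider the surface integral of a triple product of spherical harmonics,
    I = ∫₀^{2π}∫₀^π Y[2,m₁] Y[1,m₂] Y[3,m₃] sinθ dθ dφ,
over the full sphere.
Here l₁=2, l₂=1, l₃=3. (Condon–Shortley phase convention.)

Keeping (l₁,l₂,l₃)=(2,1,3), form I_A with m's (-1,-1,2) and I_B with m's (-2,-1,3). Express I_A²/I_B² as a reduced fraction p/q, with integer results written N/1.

Shared (l₁,l₂,l₃)=(2,1,3): N and (l;000)² cancel in I_A²/I_B².
A: Δ = 0!·4!·2!/7! = 1/105; Racah Σ t=0..0: t=0:+1/12 = 1/12; ⇒ 3j(2 1 3; -1 -1 2)² = 2/21, sgn -1
B: Δ = 0!·4!·2!/7! = 1/105; Racah Σ t=0..0: t=0:+1/48 = 1/48; ⇒ 3j(2 1 3; -2 -1 3)² = 1/7, sgn +1
I_A²/I_B² = (2/21)/(1/7) = 2/3

2/3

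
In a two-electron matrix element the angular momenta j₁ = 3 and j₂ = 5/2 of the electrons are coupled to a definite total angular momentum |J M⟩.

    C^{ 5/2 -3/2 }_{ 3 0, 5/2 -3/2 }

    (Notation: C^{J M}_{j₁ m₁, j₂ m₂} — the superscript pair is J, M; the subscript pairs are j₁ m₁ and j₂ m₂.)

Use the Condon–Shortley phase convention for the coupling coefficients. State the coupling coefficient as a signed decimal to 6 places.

−√(7/30) = -0.483046

j₁+j₂−J=3  J+j₁−j₂=3  J−j₁+j₂=2  j₁+j₂+J+1=9
(j₁±m₁, j₂±m₂, J±M) = (3,3,1,4,1,4)
P² = 864/35
sum k=0..1:
  [0] +1/36 = 1/36
  [1] −1/8 = -1/8
S = -7/72
C² = P²·S² = 7/30 ; C = -0.483046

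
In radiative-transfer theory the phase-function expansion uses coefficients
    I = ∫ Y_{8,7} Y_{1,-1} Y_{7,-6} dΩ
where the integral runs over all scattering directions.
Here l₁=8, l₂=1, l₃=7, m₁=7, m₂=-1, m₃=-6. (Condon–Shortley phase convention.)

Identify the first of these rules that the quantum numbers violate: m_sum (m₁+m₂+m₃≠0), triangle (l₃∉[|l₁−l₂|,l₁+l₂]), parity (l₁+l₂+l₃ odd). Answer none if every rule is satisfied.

azimuthal sum: 7 − 1 − 6 = 0  ✓
7 ≤ 7 ≤ 9 (triangle on l)  ✓
L = 8 + 1 + 7 = 16 (even)  ✓

none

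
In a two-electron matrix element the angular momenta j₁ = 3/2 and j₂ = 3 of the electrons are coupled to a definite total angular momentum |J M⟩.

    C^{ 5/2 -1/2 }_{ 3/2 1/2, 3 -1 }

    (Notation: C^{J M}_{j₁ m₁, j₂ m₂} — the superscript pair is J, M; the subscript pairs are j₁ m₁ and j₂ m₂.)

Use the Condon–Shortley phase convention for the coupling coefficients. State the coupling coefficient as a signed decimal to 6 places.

j₁+j₂−J=2  J+j₁−j₂=1  J−j₁+j₂=4  j₁+j₂+J+1=8
(j₁±m₁, j₂±m₂, J±M) = (2,1,2,4,2,3)
P² = 288/35
sum k=0..1:
  [0] +1/8 = 1/8
  [1] −1/6 = -1/6
S = -1/24
C² = P²·S² = 1/70 ; C = -0.119523

-0.119523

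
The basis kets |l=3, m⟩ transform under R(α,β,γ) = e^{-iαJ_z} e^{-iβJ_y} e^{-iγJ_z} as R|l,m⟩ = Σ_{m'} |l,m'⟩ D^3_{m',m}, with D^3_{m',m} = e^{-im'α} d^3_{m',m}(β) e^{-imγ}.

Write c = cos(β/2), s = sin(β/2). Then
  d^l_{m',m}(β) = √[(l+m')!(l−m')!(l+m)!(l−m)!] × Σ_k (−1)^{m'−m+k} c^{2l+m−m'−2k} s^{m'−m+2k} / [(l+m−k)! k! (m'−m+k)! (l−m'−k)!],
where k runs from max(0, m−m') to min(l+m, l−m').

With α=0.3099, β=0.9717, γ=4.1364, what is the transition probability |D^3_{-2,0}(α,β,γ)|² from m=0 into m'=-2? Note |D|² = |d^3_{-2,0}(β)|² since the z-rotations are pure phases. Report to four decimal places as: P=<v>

P=0.2773

Split into d^3_{-2,0}(β=0.9717) × two z-phases.
Half-angle: c=0.884278, s=0.466960. N=√(1·120·6·6)=65.726707
k: max(0,(0)−(-2))=2 … min(3+(0),3−(-2))=3
  k=2: (−1)^0·65.7267/(12)·0.8843^4·0.4670^2 = +0.730258
  k=3: (−1)^1·65.7267/(12)·0.8843^2·0.4670^4 = -0.203638
d^3_{-2,0}(0.9717) = +0.730258 -0.203638 = +0.526620
|D^3_{-2,0}|² = |d^3_{-2,0}(β)|² = (+0.526620)² = 0.277329 (the z-rotation phases have unit modulus)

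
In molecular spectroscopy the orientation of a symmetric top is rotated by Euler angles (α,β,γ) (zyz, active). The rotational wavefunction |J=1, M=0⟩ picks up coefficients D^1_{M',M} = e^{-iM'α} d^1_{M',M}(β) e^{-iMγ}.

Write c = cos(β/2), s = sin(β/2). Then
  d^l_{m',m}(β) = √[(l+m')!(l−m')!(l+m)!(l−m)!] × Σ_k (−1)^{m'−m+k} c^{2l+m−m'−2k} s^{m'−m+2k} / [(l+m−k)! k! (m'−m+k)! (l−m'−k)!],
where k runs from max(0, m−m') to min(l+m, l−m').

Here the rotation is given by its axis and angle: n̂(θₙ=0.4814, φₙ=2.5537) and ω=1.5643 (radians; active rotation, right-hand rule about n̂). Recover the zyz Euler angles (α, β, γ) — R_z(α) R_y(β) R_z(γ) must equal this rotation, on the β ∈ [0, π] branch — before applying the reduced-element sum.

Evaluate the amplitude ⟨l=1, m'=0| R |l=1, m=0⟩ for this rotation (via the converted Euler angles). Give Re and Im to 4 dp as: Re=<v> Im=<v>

Axis–angle → zyz. n̂ = (sinθₙcosφₙ, sinθₙsinφₙ, cosθₙ) = (-0.385285, +0.256795, +0.886348), ω = 1.5643.
R = I cosω + sinω [n̂]ₓ + (1−cosω) n̂n̂ᵀ gives
  R = [+0.153976, -0.984625, -0.082488; +0.788032, +0.072012, +0.611408; -0.596067, -0.159145, +0.787005]
β = atan2(√(R₁₃²+R₂₃²), R₃₃) = 0.664857; α = atan2(R₂₃, R₁₃) mod 2π = 1.704901; γ = atan2(R₃₂, −R₃₁) mod 2π = 6.022279
Split into d^1_{0,0}(β=0.6649) × two z-phases.
c=cos(0.664857/2)=0.945253, s=sin(0.664857/2)=0.326340; N=√[1·1·1·1]=1.000000
k: max(0,(0)−(0))=0 … min(1+(0),1−(0))=1
  k=0: (−1)^0·1.0000/(1)·0.9453^2·0.3263^0 = +0.893502
  k=1: (−1)^1·1.0000/(1)·0.9453^0·0.3263^2 = -0.106498
d^1_{0,0}(0.6649) = +0.893502 -0.106498 = +0.787005
D = (+1.000000+0.000000i)·(+0.787005)·(+1.000000+0.000000i) = +0.787005+0.000000i

Re=0.7870 Im=0.0000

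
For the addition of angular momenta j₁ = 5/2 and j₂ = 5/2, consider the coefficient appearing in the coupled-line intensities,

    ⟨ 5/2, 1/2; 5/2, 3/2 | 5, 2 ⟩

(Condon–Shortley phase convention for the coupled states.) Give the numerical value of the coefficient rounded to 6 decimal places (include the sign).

+0.645497

triangle: 0!·5!·5!/11! = 14400/39916800
(j±m)!: 3!·2!·4!·1!·7!·3! = 8709120
prefactor² = (2J+1)·Δ·N² = 34560
  k=0: +1/(0!·0!·2!·4!·3!·1!) = 1/288
Σ = 1/288  ⇒  CG² = 34560·(1/288)² = 5/12
CG = +√(5/12) = +0.645497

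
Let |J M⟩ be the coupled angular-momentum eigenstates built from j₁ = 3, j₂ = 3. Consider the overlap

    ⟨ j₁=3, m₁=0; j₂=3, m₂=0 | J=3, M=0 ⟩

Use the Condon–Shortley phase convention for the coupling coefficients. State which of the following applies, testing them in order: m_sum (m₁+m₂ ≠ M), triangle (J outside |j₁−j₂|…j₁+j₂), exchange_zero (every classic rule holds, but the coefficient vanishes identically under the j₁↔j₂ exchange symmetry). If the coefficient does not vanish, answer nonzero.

exchange_zero

m-sum: m₁+m₂ = 0+0 = 0, M = 0  ✓
triangle: |j₁−j₂| = 0 ≤ J = 3 ≤ j₁+j₂ = 6  ✓
exchange: j₁=j₂ and m₁=m₂, and (−1)^(j₁+j₂−J) = (−1)^3 = −1 forces ⟨j₁m₁;j₂m₂|JM⟩ = −⟨j₂m₂;j₁m₁|JM⟩ = −⟨j₁m₁;j₂m₂|JM⟩ ⇒ the coefficient vanishes identically
Racah sum check: Σ_k collapses to 0 ⇒ CG = 0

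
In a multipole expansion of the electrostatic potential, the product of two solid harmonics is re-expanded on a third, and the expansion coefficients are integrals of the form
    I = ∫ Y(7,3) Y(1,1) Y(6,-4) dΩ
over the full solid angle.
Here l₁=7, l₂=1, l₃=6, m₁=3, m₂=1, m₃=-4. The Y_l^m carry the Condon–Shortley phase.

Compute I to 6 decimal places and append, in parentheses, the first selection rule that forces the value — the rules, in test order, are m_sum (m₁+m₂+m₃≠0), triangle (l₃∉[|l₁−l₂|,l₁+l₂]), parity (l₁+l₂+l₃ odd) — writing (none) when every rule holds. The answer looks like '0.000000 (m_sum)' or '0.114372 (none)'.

-0.085707 (none)

m-sum 0 ✓  L=14 even ✓  6≤6≤8 ✓
Π(2lᵢ+1) = 15×3×13 = 585
triangle coeff Δ(7,1,6) = 1/1365
Σ_t [1,1]: t=1:−1/518400 = -1/518400
(3j)²=7/195 [(7 1 6; 0 0 0)], sign=-1
Σ_t [2,2]: t=2:+1/14515200 = 1/14515200
(3j)²=2/455 [(7 1 6; 3 1 -4)], sign=+1
⇒ 4πI² = 6/65
I = (-1)√(6/65/(4π)) = -0.08570655
No selection rule forces the value: the integral is nonzero (none).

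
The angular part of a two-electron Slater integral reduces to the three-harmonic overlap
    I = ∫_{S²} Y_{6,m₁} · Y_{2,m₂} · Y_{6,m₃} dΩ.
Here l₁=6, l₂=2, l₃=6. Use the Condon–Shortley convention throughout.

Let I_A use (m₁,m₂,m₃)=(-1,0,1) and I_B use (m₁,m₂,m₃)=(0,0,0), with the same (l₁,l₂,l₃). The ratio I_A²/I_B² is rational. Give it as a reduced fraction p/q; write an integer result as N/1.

169/196

Same 6,2,6: normalisation and zero-m 3j drop out of the ratio.
A: Δ: 2! 10! 2! / 15! → 1/90090; sum: t=0:+1/120960 t=1:−1/17280 t=2:+1/57600 = -13/403200; 3j²(6 2 6; -1 0 1) = Δ·Π!·Σ² = 13/770  (sign +1)
B: Δ: 2! 10! 2! / 15! → 1/90090; sum: t=0:+1/69120 t=1:−1/14400 t=2:+1/69120 = -7/172800; 3j²(6 2 6; 0 0 0) = Δ·Π!·Σ² = 14/715  (sign -1)
I_A²/I_B² = (13/770)/(14/715) = 169/196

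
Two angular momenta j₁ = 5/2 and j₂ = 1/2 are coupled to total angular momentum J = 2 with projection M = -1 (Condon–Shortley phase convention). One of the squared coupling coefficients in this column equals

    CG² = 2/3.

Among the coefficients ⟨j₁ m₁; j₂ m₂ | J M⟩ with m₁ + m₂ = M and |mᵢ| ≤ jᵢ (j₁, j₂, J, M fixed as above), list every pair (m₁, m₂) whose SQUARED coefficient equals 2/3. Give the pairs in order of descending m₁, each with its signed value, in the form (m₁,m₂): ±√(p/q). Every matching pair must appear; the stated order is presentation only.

Admissible pairs with m₁+m₂ = M = -1: (-3/2,1/2), (-1/2,-1/2)
  (m₁,m₂)=(-1/2,-1/2): CG² = 1/3, CG = +√(1/3)
  (m₁,m₂)=(-3/2,1/2): CG² = 2/3, CG = −√(2/3)   ← matches the target
Pairs with CG² = 2/3: (-3/2,1/2): −√(2/3)

(-3/2,1/2): −√(2/3)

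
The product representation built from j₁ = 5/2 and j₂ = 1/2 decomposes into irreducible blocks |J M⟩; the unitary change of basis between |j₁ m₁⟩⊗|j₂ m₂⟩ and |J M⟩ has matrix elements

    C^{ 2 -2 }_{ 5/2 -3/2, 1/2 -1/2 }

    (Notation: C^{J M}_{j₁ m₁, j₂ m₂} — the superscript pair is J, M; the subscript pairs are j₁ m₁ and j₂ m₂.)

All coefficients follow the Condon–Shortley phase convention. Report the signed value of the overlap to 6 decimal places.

+√(1/6) = +0.408248

triangle: 1!×4!×0!/6! = 24/720
(j±m)!: 1!×4!×0!×1!×0!×4! = 576
prefactor² = (2J+1)×Δ×N² = 96
  k=0: +1/(0!×1!×4!×0!×0!×0!) = 1/24
Σ = 1/24  ⇒  CG² = 96×(1/24)² = 1/6
CG = +√(1/6) = +0.408248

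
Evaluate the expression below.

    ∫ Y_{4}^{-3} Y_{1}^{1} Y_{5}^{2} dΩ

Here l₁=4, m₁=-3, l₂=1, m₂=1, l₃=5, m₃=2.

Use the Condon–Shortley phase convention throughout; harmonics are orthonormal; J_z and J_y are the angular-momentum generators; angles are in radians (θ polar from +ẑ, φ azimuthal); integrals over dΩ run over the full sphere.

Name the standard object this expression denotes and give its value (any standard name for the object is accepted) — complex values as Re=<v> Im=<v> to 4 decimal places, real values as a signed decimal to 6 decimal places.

Gaunt coefficient, +0.085055

This is a Gaunt coefficient — the integral of a triple product of spherical harmonics over the sphere.
Checks pass: Σm=0; 10 even; l₃=5∈[3,5].
(2·4+1)(2·1+1)(2·5+1) = 297
Δ: 0! 8! 2! / 11! → 1/495
sum: t=0:+1/576 = 1/576
3j²(4 1 5; 0 0 0) = Δ·Π!·Σ² = 5/99  (sign -1)
sum: t=0:+1/10080 = 1/10080
3j²(4 1 5; -3 1 2) = Δ·Π!·Σ² = 1/165  (sign -1)
combine: 4πI² = 297·5/99·1/165 = 1/11
take √, sign +1: I = 0.08505478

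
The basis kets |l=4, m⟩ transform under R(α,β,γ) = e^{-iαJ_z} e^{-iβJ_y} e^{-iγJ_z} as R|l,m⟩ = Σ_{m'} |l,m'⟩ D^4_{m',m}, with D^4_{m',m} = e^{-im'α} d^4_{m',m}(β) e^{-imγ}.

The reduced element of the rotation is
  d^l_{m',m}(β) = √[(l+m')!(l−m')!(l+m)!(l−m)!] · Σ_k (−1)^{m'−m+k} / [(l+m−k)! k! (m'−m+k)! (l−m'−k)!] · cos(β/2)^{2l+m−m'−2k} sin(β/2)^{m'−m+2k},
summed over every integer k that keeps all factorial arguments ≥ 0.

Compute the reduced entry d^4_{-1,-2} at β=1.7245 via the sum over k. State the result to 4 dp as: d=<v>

d^4_{-1,-2}(β=1.7245) via the finite sum:
c=cos(1.724500/2)=0.650731, s=sin(1.724500/2)=0.759309; N=√[6·120·2·720]=1018.233765
k: max(0,(-2)−(-1))=0 … min(4+(-2),4−(-1))=2
  k=0: (−1)^1·1018.2338/(240)·0.6507^7·0.7593^1 = -0.159171
  k=1: (−1)^2·1018.2338/(48)·0.6507^5·0.7593^3 = +1.083597
  k=2: (−1)^3·1018.2338/(72)·0.6507^3·0.7593^5 = -0.983582
d^4_{-1,-2}(1.7245) = -0.159171 +1.083597 -0.983582 = -0.059156

d=-0.0592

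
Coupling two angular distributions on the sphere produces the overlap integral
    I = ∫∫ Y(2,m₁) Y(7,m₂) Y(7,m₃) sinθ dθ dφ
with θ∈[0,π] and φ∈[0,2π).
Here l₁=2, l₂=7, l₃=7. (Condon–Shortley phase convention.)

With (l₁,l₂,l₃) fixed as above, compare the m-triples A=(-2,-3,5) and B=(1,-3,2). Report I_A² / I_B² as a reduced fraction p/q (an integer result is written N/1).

792/625

l's match ⇒ only the (l;m) 3-j factors differ between A and B.
A: triangle coeff Δ(2,7,7) = 1/185640; Σ_t [2,2]: t=2:+1/29030400 = 1/29030400; (3j)²=99/7735 [(2 7 7; -2 -3 5)], sign=+1
B: triangle coeff Δ(2,7,7) = 1/185640; Σ_t [0,1]: t=0:+1/1935360 t=1:−1/4354560 = 1/3483648; (3j)²=125/12376 [(2 7 7; 1 -3 2)], sign=-1
I_A²/I_B² = (99/7735)/(125/12376) = 792/625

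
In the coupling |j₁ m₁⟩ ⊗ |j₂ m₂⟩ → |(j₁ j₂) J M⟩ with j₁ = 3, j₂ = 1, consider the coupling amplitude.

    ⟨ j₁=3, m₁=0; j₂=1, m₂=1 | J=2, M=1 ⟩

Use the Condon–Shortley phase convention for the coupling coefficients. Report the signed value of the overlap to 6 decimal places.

+√(1/7) ≈ +0.377964

√[5·2!4!0!/7! · 3!3!2!0!3!1!] = √(144/7)
  +(−1)^2/∏(2,0,1,0,3,0)! = 1/12  (running 1/12)
⟨..|..⟩ = √(144/7)·(1/12) = +0.377964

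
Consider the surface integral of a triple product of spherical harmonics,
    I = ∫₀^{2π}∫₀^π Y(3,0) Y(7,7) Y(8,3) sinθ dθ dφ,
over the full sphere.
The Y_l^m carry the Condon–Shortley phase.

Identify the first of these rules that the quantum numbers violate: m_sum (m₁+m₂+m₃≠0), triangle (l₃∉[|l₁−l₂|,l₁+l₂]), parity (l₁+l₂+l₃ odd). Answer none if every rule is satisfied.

m₁+m₂+m₃ = 0 + 7 + 3 = 10  ✗
triangle: |3−7|=4 ≤ l₃=8 ≤ 3+7=10
parity: l₁+l₂+l₃ = 18 is even

m_sum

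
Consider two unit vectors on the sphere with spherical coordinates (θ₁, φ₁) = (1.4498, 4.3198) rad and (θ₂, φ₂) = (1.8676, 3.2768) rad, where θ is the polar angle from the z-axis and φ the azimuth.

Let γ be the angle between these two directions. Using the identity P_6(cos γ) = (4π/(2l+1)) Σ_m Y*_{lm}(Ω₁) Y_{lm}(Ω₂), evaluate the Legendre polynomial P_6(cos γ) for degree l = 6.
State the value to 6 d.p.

Term-by-term m-sum for l=6 (normalisation 4π/13 = 0.966644):
  term(m=-6) = +0.170721-0.004301i   from Y*(Ω₁)=+0.326663+0.327095i, Y(Ω₂)=+0.254383-0.267884i
  term(m=-5) = -0.036710+0.066782i   from Y*(Ω₁)=-0.179931+0.074414i, Y(Ω₂)=+0.305303-0.244892i
  term(m=-4) = -0.002640-0.004400i   from Y*(Ω₁)=-0.000128+0.290938i, Y(Ω₂)=-0.015118+0.009079i
  term(m=-3) = +0.074917-0.000943i   from Y*(Ω₁)=-0.201757-0.083648i, Y(Ω₂)=-0.315204+0.135360i
  term(m=-2) = +0.010460-0.018474i   from Y*(Ω₁)=-0.169059+0.168984i, Y(Ω₂)=-0.085589+0.023726i
  term(m=-1) = -0.035021-0.060075i   from Y*(Ω₁)=-0.086304-0.208421i, Y(Ω₂)=+0.305443-0.041552i
  term(m=+0) = -0.026026-0.000000i   from Y*(Ω₁)=-0.224807-0.000000i, Y(Ω₂)=+0.115770+0.000000i
  term(m=+1) = -0.035021+0.060075i   from Y*(Ω₁)=+0.086304-0.208421i, Y(Ω₂)=-0.305443-0.041552i
  term(m=+2) = +0.010460+0.018474i   from Y*(Ω₁)=-0.169059-0.168984i, Y(Ω₂)=-0.085589-0.023726i
  term(m=+3) = +0.074917+0.000943i   from Y*(Ω₁)=+0.201757-0.083648i, Y(Ω₂)=+0.315204+0.135360i
  term(m=+4) = -0.002640+0.004400i   from Y*(Ω₁)=-0.000128-0.290938i, Y(Ω₂)=-0.015118-0.009079i
  term(m=+5) = -0.036710-0.066782i   from Y*(Ω₁)=+0.179931+0.074414i, Y(Ω₂)=-0.305303-0.244892i
  term(m=+6) = +0.170721+0.004301i   from Y*(Ω₁)=+0.326663-0.327095i, Y(Ω₂)=+0.254383+0.267884i
Total Σ_m = +0.337429+0.000000i. Multiply by 0.966644: +0.326174+0.000000i. P_6(cos γ) = 0.326174

0.326174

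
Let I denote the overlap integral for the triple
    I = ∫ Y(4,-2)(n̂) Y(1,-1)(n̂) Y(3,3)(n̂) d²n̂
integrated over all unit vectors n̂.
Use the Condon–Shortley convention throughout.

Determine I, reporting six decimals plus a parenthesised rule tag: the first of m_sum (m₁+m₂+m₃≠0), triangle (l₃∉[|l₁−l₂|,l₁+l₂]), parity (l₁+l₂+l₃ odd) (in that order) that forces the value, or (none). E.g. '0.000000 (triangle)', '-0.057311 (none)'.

m-sum 0 ✓  L=8 even ✓  3≤3≤5 ✓
Π(2lᵢ+1) = 9×3×7 = 189
triangle coeff Δ(4,1,3) = 1/252
Σ_t [1,1]: t=1:−1/36 = -1/36
(3j)²=4/63 [(4 1 3; 0 0 0)], sign=+1
Σ_t [0,0]: t=0:+1/1440 = 1/1440
(3j)²=1/252 [(4 1 3; -2 -1 3)], sign=+1
⇒ 4πI² = 1/21
I = (+1)√(1/21/(4π)) = 0.06155813
No selection rule forces the value: the integral is nonzero (none).

0.061558 (none)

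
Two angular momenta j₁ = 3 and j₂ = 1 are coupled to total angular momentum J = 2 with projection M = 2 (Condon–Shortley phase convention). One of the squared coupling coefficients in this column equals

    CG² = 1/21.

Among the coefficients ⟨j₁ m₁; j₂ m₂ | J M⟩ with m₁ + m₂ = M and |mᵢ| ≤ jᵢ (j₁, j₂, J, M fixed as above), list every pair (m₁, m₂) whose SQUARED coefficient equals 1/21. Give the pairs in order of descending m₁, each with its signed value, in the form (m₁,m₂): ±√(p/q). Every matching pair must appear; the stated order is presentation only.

(1,1): +√(1/21)

Admissible pairs with m₁+m₂ = M = 2: (1,1), (2,0), (3,-1)
  (m₁,m₂)=(3,-1): CG² = 5/7, CG = +√(5/7)
  (m₁,m₂)=(2,0): CG² = 5/21, CG = −√(5/21)
  (m₁,m₂)=(1,1): CG² = 1/21, CG = +√(1/21)   ← matches the target
Pairs with CG² = 1/21: (1,1): +√(1/21)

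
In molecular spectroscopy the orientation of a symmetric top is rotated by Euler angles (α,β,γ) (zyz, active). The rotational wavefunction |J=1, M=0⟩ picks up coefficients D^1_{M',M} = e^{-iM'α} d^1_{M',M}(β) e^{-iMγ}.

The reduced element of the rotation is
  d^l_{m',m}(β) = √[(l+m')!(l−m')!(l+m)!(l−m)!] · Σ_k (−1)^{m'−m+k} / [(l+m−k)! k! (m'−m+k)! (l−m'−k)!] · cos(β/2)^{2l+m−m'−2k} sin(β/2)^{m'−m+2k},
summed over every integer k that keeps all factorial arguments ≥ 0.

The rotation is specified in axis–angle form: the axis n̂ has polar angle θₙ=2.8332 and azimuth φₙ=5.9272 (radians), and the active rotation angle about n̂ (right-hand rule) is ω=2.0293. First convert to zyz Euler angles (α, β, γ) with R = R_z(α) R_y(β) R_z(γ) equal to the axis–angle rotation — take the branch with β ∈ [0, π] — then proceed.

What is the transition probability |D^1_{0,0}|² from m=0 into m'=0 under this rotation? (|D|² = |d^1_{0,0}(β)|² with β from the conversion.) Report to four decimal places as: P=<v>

P=0.7519

Axis–angle → zyz. n̂ = (sinθₙcosφₙ, sinθₙsinφₙ, cosθₙ) = (+0.284497, -0.105784, -0.952823), ω = 2.0293.
R = I cosω + sinω [n̂]ₓ + (1−cosω) n̂n̂ᵀ gives
  R = [-0.325844, +0.810996, -0.485913; -0.897827, -0.426464, -0.109709; -0.296198, +0.400518, +0.867094]
β = atan2(√(R₁₃²+R₂₃²), R₃₃) = 0.521457; α = atan2(R₂₃, R₁₃) mod 2π = 3.363648; γ = atan2(R₃₂, −R₃₁) mod 2π = 0.934026
Split into d^1_{0,0}(β=0.5215) × two z-phases.
Half-angle: c=0.966202, s=0.257785. N=√(1·1·1·1)=1.000000
k∈{0,1} keeps every argument non-negative
  k=0: (−1)^0·1.0000/(1)·0.9662^2·0.2578^0 = +0.933547
  k=1: (−1)^1·1.0000/(1)·0.9662^0·0.2578^2 = -0.066453
d^1_{0,0}(0.5215) = +0.933547 -0.066453 = +0.867094
|D^1_{0,0}|² = |d^1_{0,0}(β)|² = (+0.867094)² = 0.751852 (the z-rotation phases have unit modulus)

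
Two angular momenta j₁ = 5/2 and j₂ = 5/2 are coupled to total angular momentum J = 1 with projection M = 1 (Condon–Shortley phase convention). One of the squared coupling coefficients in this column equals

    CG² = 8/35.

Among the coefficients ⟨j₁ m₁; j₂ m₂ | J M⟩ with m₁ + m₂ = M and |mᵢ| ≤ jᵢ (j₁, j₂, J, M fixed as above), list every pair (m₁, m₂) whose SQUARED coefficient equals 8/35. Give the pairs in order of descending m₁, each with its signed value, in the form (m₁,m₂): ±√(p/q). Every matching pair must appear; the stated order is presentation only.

(3/2,-1/2): −√(8/35); (-1/2,3/2): −√(8/35)

Admissible pairs with m₁+m₂ = M = 1: (-3/2,5/2), (-1/2,3/2), (1/2,1/2), (3/2,-1/2), (5/2,-3/2)
  (m₁,m₂)=(5/2,-3/2): CG² = 1/7, CG = +√(1/7)
  (m₁,m₂)=(3/2,-1/2): CG² = 8/35, CG = −√(8/35)   ← matches the target
  (m₁,m₂)=(1/2,1/2): CG² = 9/35, CG = +√(9/35)
  (m₁,m₂)=(-1/2,3/2): CG² = 8/35, CG = −√(8/35)   ← matches the target
  (m₁,m₂)=(-3/2,5/2): CG² = 1/7, CG = +√(1/7)
Pairs with CG² = 8/35: (3/2,-1/2): −√(8/35); (-1/2,3/2): −√(8/35)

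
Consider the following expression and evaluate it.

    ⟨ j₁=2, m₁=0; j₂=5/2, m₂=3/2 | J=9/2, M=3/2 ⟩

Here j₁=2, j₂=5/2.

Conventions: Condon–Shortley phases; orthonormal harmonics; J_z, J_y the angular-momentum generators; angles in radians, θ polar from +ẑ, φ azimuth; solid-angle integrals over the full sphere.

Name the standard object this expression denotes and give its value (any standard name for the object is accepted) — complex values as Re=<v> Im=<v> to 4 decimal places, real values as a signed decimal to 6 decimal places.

Clebsch–Gordan coefficient, +√(5/14) ≈ +0.597614

This is a Clebsch–Gordan (vector-coupling) coefficient.
triangle: 0!×4!×5!/10! = 2880/3628800
(j±m)!: 2!×2!×4!×1!×6!×3! = 414720
prefactor² = (2J+1)×Δ×N² = 23040/7
  k=0: +1/(0!×0!×2!×4!×2!×1!) = 1/96
Σ = 1/96  ⇒  CG² = 23040/7×(1/96)² = 5/14
CG = +√(5/14) = +0.597614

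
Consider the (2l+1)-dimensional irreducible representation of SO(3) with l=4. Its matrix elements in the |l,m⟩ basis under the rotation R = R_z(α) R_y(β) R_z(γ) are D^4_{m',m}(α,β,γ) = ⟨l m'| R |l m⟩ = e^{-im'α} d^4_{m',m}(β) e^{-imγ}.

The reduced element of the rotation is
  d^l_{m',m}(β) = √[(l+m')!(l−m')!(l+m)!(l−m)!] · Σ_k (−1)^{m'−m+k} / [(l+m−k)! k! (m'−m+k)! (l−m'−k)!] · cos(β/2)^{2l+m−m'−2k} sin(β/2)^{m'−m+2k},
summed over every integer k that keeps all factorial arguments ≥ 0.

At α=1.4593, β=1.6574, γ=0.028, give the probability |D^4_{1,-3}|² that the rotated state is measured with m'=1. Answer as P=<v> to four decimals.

P=0.0544

Split into d^4_{1,-3}(β=1.6574) × two z-phases.
c=cos(1.657400/2)=0.675835, s=sin(1.657400/2)=0.737053; N=√[120·6·1·5040]=1904.940944
k∈{0,1} keeps every argument non-negative
  k=0: (−1)^4·1904.9409/(144)·0.6758^4·0.7371^4 = +0.814472
  k=1: (−1)^5·1904.9409/(240)·0.6758^2·0.7371^6 = -0.581226
d^4_{1,-3}(1.6574) = +0.814472 -0.581226 = +0.233247
|D^4_{1,-3}|² = |d^4_{1,-3}(β)|² = (+0.233247)² = 0.054404 (the z-rotation phases have unit modulus)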